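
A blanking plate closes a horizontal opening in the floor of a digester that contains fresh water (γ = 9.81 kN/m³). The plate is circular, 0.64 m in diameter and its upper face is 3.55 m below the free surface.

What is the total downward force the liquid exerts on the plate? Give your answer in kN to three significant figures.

F ≈ 11.2 kN

γ = 9.81 kN/m³.
The plate is horizontal, so pressure is uniform at p = γ·h = 9.81 × 3.55 = 34.8255 kN/m².
A = π(0.32)² = 0.321699 m².
F = p·A = 34.8255 × 0.321699 = 11.2033 kN.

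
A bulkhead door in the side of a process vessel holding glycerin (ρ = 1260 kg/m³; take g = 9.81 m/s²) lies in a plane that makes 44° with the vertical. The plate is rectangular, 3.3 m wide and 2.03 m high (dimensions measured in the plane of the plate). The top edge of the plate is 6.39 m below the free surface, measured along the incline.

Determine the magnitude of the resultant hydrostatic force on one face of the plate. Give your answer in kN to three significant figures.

γ = ρg = 1260 × 9.81 / 1000 = 12.3606 kN/m³.
The plate makes 44° with the vertical, i.e. θ = 90° − 44° = 46° to the horizontal. Measuring y along the incline from the free-surface line, vertical depth h = y·sinθ with sinθ = 0.719340.
The centroid lies 2.03/2 = 1.015 m below the top edge, so y_c = 6.39 + 1.015 = 7.405 m and h_c = 7.405 × 0.719340 = 5.32671 m.
A = 3.3 × 2.03 = 6.699 m².
Resultant F = γ·h_c·A = 12.3606 × 5.32671 × 6.699 = 441.071 kN.

F ≈ 441 kN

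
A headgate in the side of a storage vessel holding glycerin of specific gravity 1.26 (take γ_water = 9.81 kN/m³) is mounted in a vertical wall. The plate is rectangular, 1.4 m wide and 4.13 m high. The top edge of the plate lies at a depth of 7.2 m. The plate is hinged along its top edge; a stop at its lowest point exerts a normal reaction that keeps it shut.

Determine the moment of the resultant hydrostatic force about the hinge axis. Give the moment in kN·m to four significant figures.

γ = 1.26 × 9.81 = 12.3606 kN/m³.
The centroid lies 4.13/2 = 2.065 m below the top edge, so the centroid depth is h_c = 7.2 + 2.065 = 9.265 m.
A = 1.4 × 4.13 = 5.782 m².
Resultant F = γ·h_c·A = 12.3606 × 9.265 × 5.782 = 662.16 kN.
I_c = b·h³/12 = 1.4 × 4.13³/12 = 8.21858 m⁴.
Centre of pressure: y_p = y_c + I_c/(y_c·A) = 9.265 + 8.21858/(9.265 × 5.782) = 9.265 + 0.153417 = 9.41842 m along the plane.
The resultant acts 2.065 + 0.153417 = 2.21842 m (along the plate) below the hinge at the top edge, so the moment about the hinge is M = F × 2.21842 = 662.16 × 2.21842 = 1468.95 kN·m.

M ≈ 1469 kN·m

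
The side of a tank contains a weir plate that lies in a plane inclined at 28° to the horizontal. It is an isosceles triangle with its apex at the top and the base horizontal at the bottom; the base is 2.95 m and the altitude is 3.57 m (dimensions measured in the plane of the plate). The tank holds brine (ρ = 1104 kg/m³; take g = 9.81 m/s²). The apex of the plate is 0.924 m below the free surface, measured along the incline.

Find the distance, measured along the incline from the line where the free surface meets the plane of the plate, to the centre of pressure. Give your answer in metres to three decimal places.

γ = ρg = 1104 × 9.81 / 1000 = 10.83024 kN/m³.
Let θ = 28° be the plate's angle to the horizontal; measure y along the incline from where the plane meets the free surface. Vertical depth h = y·sinθ with sinθ = 0.469472.
With the apex up, the centroid sits 2h/3 = 2 × 3.57/3 = 2.38 m below the apex, so y_c = 0.924 + 2.38 = 3.304 m and h_c = 3.304 × 0.469472 = 1.55114 m.
A = ½ × 2.95 × 3.57 = 5.26575 m².
Resultant F = γ·h_c·A = 10.83024 × 1.55114 × 5.26575 = 88.4605 kN.
I_c = b·h³/36 = 2.95 × 3.57³/36 = 3.72841 m⁴.
Centre of pressure: y_p = y_c + I_c/(y_c·A) = 3.304 + 3.72841/(3.304 × 5.26575) = 3.304 + 0.214301 = 3.5183 m along the plane.

y_p = 3.518 m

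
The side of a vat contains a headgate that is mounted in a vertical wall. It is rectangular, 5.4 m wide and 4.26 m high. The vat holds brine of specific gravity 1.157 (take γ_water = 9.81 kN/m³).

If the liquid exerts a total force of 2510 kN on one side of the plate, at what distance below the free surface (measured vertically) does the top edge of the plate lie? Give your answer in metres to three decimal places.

γ = 1.157 × 9.81 = 11.35017 kN/m³.
A = 5.4 × 4.26 = 23.004 m².
From F = γ·h_c·A, the centroid depth is h_c = 2510/(11.35017 × 23.004) = 9.6132 m.
The centroid lies 4.26/2 = 2.13 m below the top edge, so the top edge sits at h_top = 9.6132 − 2.13 = 7.4832 m below the surface.

d_top ≈ 7.483 m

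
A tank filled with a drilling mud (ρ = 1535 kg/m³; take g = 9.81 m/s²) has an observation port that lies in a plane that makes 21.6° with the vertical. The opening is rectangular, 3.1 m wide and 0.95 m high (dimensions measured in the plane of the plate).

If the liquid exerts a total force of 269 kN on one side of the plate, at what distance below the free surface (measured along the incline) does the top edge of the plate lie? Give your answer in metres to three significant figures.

γ = ρg = 1535 × 9.81 / 1000 = 15.05835 kN/m³.
A = 3.1 × 0.95 = 2.945 m².
From F = γ·h_c·A, the centroid depth is h_c = 269/(15.05835 × 2.945) = 6.06582 m.
The plate makes 21.6° with the vertical, i.e. θ = 90° − 21.6° = 68.4° to the horizontal. Measuring y along the incline from the free-surface line, vertical depth h = y·sinθ with sinθ = 0.929776.
Along the incline, y_c = h_c/sinθ = 6.06582/0.929776 = 6.52396 m.
The centroid lies 0.95/2 = 0.475 m below the top edge, so the top edge sits at y_top = 6.52396 − 0.475 = 6.04896 m along the incline.

y_top ≈ 6.05 m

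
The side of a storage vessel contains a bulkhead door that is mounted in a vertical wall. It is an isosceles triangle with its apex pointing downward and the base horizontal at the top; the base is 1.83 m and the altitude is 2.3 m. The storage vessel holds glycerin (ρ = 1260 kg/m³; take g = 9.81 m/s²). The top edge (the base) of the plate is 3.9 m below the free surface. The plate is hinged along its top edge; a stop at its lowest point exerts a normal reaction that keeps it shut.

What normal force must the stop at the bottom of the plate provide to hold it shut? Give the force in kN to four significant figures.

P ≈ 43.79 kN

γ = ρg = 1260 × 9.81 / 1000 = 12.3606 kN/m³.
With the apex down, the centroid sits h/3 = 2.3/3 = 0.766667 m below the base (the top edge), so the centroid depth is h_c = 3.9 + 0.766667 = 4.66667 m.
A = ½ × 1.83 × 2.3 = 2.1045 m².
Resultant F = γ·h_c·A = 12.3606 × 4.66667 × 2.1045 = 121.394 kN.
I_c = b·h³/36 = 1.83 × 2.3³/36 = 0.618489 m⁴.
Centre of pressure: y_p = y_c + I_c/(y_c·A) = 4.66667 + 0.618489/(4.66667 × 2.1045) = 4.66667 + 0.0629761 = 4.72965 m along the plane.
The resultant acts 0.766667 + 0.0629761 = 0.829643 m (along the plate) below the hinge at the top edge, so the moment about the hinge is M = F × 0.829643 = 121.394 × 0.829643 = 100.714 kN·m.
A normal force at the bottom, 2.3 m from the hinge, must supply this moment: P = 100.714/2.3 = 43.7887 kN.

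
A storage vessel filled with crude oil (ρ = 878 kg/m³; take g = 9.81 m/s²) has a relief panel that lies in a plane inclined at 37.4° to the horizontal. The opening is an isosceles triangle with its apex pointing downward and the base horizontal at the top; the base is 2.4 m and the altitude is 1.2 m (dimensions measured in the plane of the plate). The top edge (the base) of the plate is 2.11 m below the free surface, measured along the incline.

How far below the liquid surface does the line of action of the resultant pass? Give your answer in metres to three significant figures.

h_p = 1.54 m

γ = ρg = 878 × 9.81 / 1000 = 8.61318 kN/m³.
Let θ = 37.4° be the plate's angle to the horizontal; measure y along the incline from where the plane meets the free surface. Vertical depth h = y·sinθ with sinθ = 0.607376.
With the apex down, the centroid sits h/3 = 1.2/3 = 0.4 m below the base (the top edge), so y_c = 2.11 + 0.4 = 2.51 m and h_c = 2.51 × 0.607376 = 1.52451 m.
A = ½ × 2.4 × 1.2 = 1.44 m².
Resultant F = γ·h_c·A = 8.61318 × 1.52451 × 1.44 = 18.9085 kN.
I_c = b·h³/36 = 2.4 × 1.2³/36 = 0.1152 m⁴.
Centre of pressure: y_p = y_c + I_c/(y_c·A) = 2.51 + 0.1152/(2.51 × 1.44) = 2.51 + 0.0318725 = 2.54187 m along the plane.
Vertically, h_p = y_p·sinθ = 2.54187 × 0.607376 = 1.54387 m.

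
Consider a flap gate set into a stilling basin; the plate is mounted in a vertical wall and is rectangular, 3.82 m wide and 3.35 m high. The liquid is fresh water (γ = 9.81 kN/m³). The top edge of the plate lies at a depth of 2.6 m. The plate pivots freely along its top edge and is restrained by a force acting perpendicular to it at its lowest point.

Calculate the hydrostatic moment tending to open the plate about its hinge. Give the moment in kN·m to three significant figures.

M ≈ 1020 kN·m

γ = 9.81 kN/m³.
The centroid lies 3.35/2 = 1.675 m below the top edge, so the centroid depth is h_c = 2.6 + 1.675 = 4.275 m.
A = 3.82 × 3.35 = 12.797 m².
Resultant F = γ·h_c·A = 9.81 × 4.275 × 12.797 = 536.677 kN.
I_c = b·h³/12 = 3.82 × 3.35³/12 = 11.9679 m⁴.
Centre of pressure: y_p = y_c + I_c/(y_c·A) = 4.275 + 11.9679/(4.275 × 12.797) = 4.275 + 0.218763 = 4.49376 m along the plane.
The resultant acts 1.675 + 0.218763 = 1.89376 m (along the plate) below the hinge at the top edge, so the moment about the hinge is M = F × 1.89376 = 536.677 × 1.89376 = 1016.34 kN·m.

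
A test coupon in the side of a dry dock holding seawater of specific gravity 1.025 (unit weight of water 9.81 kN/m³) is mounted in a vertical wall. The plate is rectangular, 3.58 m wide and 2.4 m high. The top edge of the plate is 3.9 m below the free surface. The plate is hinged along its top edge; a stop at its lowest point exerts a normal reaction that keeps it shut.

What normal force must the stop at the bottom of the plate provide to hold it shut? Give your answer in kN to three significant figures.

P ≈ 238 kN

γ = 1.025 × 9.81 = 10.05525 kN/m³.
The centroid lies 2.4/2 = 1.2 m below the top edge, so the centroid depth is h_c = 3.9 + 1.2 = 5.1 m.
A = 3.58 × 2.4 = 8.592 m².
Resultant F = γ·h_c·A = 10.05525 × 5.1 × 8.592 = 440.613 kN.
I_c = b·h³/12 = 3.58 × 2.4³/12 = 4.12416 m⁴.
Centre of pressure: y_p = y_c + I_c/(y_c·A) = 5.1 + 4.12416/(5.1 × 8.592) = 5.1 + 0.0941176 = 5.19412 m along the plane.
The resultant acts 1.2 + 0.0941176 = 1.29412 m (along the plate) below the hinge at the top edge, so the moment about the hinge is M = F × 1.29412 = 440.613 × 1.29412 = 570.206 kN·m.
A normal force at the bottom, 2.4 m from the hinge, must supply this moment: P = 570.206/2.4 = 237.586 kN.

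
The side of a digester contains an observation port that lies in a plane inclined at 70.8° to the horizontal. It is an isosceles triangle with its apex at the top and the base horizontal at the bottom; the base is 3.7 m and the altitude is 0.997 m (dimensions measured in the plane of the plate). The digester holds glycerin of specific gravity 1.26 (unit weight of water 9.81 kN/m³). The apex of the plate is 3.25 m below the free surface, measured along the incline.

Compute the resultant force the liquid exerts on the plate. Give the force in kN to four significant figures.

F ≈ 84.28 kN

γ = 1.26 × 9.81 = 12.3606 kN/m³.
Let θ = 70.8° be the plate's angle to the horizontal; measure y along the incline from where the plane meets the free surface. Vertical depth h = y·sinθ with sinθ = 0.944376.
With the apex up, the centroid sits 2h/3 = 2 × 0.997/3 = 0.664667 m below the apex, so y_c = 3.25 + 0.664667 = 3.91467 m and h_c = 3.91467 × 0.944376 = 3.69692 m.
A = ½ × 3.7 × 0.997 = 1.84445 m².
Resultant F = γ·h_c·A = 12.3606 × 3.69692 × 1.84445 = 84.2843 kN.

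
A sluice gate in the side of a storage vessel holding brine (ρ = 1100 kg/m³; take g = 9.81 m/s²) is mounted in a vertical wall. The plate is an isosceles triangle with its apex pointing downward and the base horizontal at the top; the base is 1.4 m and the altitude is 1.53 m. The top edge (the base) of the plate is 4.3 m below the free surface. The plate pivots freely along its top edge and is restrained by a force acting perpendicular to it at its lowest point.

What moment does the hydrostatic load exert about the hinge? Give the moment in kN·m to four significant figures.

M ≈ 29.85 kN·m

γ = ρg = 1100 × 9.81 / 1000 = 10.791 kN/m³.
With the apex down, the centroid sits h/3 = 1.53/3 = 0.51 m below the base (the top edge), so the centroid depth is h_c = 4.3 + 0.51 = 4.81 m.
A = ½ × 1.4 × 1.53 = 1.071 m².
Resultant F = γ·h_c·A = 10.791 × 4.81 × 1.071 = 55.5899 kN.
I_c = b·h³/36 = 1.4 × 1.53³/36 = 0.139284 m⁴.
Centre of pressure: y_p = y_c + I_c/(y_c·A) = 4.81 + 0.139284/(4.81 × 1.071) = 4.81 + 0.0270375 = 4.83704 m along the plane.
The resultant acts 0.51 + 0.0270375 = 0.537038 m (along the plate) below the hinge at the top edge, so the moment about the hinge is M = F × 0.537038 = 55.5899 × 0.537038 = 29.8539 kN·m.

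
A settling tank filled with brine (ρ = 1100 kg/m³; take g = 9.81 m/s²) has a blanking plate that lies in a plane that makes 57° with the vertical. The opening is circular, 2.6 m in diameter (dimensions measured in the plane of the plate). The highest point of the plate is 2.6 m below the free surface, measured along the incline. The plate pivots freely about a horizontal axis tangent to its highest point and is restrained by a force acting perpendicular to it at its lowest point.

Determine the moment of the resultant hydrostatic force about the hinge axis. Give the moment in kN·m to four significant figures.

γ = ρg = 1100 × 9.81 / 1000 = 10.791 kN/m³.
The plate makes 57° with the vertical, i.e. θ = 90° − 57° = 33° to the horizontal. Measuring y along the incline from the free-surface line, vertical depth h = y·sinθ with sinθ = 0.544639.
The centroid is at the centre, 1.3 m below the top of the plate, so y_c = 2.6 + 1.3 = 3.9 m and h_c = 3.9 × 0.544639 = 2.12409 m.
A = π(1.3)² = 5.30929 m².
Resultant F = γ·h_c·A = 10.791 × 2.12409 × 5.30929 = 121.695 kN.
I_c = πr⁴/4 = π × 1.3⁴/4 = 2.24318 m⁴.
Centre of pressure: y_p = y_c + I_c/(y_c·A) = 3.9 + 2.24318/(3.9 × 5.30929) = 3.9 + 0.108334 = 4.00833 m along the plane.
The resultant acts 1.3 + 0.108334 = 1.40833 m (along the plate) below the hinge at the top edge, so the moment about the hinge is M = F × 1.40833 = 121.695 × 1.40833 = 171.387 kN·m.

M ≈ 171.4 kN·m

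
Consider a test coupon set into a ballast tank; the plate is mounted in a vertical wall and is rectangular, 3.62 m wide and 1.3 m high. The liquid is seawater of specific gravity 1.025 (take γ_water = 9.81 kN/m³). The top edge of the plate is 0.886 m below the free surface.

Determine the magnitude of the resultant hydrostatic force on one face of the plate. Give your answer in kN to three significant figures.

F ≈ 72.7 kN

γ = 1.025 × 9.81 = 10.05525 kN/m³.
The centroid lies 1.3/2 = 0.65 m below the top edge, so the centroid depth is h_c = 0.886 + 0.65 = 1.536 m.
A = 3.62 × 1.3 = 4.706 m².
Resultant F = γ·h_c·A = 10.05525 × 1.536 × 4.706 = 72.6835 kN.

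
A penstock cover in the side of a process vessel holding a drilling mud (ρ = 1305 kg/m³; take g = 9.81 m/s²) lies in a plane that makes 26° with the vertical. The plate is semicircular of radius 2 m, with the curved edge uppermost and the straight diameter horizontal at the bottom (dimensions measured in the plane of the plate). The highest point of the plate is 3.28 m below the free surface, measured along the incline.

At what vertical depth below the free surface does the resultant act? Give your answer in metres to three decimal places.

h_p = 4.039 m

γ = ρg = 1305 × 9.81 / 1000 = 12.80205 kN/m³.
The plate makes 26° with the vertical, i.e. θ = 90° − 26° = 64° to the horizontal. Measuring y along the incline from the free-surface line, vertical depth h = y·sinθ with sinθ = 0.898794.
The centroid lies 4r/(3π) = 0.848826 m above the diameter, so r − 4r/(3π) = 2 − 0.848826 = 1.15117 m below the topmost point, so y_c = 3.28 + 1.15117 = 4.43117 m and h_c = 4.43117 × 0.898794 = 3.98271 m.
A = πr²/2 = π × 2²/2 = 6.28319 m².
Resultant F = γ·h_c·A = 12.80205 × 3.98271 × 6.28319 = 320.36 kN.
I_c = (π/8 − 8/(9π))·r⁴ = 0.109757 × 2⁴ = 1.75611 m⁴.
Centre of pressure: y_p = y_c + I_c/(y_c·A) = 4.43117 + 1.75611/(4.43117 × 6.28319) = 4.43117 + 0.0630744 = 4.49424 m along the plane.
Vertically, h_p = y_p·sinθ = 4.49424 × 0.898794 = 4.0394 m.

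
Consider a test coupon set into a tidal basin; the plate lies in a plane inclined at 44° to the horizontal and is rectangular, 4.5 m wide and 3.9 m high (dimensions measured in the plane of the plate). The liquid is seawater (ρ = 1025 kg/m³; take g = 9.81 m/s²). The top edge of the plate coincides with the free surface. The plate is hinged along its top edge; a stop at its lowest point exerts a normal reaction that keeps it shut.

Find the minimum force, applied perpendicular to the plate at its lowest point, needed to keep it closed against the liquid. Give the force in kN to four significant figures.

γ = ρg = 1025 × 9.81 / 1000 = 10.05525 kN/m³.
Let θ = 44° be the plate's angle to the horizontal; measure y along the incline from where the plane meets the free surface. Vertical depth h = y·sinθ with sinθ = 0.694658.
The centroid lies 3.9/2 = 1.95 m below the top edge, so y_c = 1.95 m and h_c = 1.95 × 0.694658 = 1.35458 m.
A = 4.5 × 3.9 = 17.55 m².
Resultant F = γ·h_c·A = 10.05525 × 1.35458 × 17.55 = 239.042 kN.
I_c = b·h³/12 = 4.5 × 3.9³/12 = 22.2446 m⁴.
Centre of pressure: y_p = y_c + I_c/(y_c·A) = 1.95 + 22.2446/(1.95 × 17.55) = 1.95 + 0.649999 = 2.6 m along the plane.
The resultant acts 1.95 + 0.649999 = 2.6 m (along the plate) below the hinge at the top edge, so the moment about the hinge is M = F × 2.6 = 239.042 × 2.6 = 621.509 kN·m.
A normal force at the bottom, 3.9 m from the hinge, must supply this moment: P = 621.509/3.9 = 159.361 kN.

P ≈ 159.4 kN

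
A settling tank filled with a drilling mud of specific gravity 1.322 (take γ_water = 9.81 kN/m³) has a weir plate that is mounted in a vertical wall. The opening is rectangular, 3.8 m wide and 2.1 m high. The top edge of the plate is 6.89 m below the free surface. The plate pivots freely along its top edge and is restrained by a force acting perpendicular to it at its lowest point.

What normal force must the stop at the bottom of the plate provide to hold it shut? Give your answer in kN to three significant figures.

γ = 1.322 × 9.81 = 12.96882 kN/m³.
The centroid lies 2.1/2 = 1.05 m below the top edge, so the centroid depth is h_c = 6.89 + 1.05 = 7.94 m.
A = 3.8 × 2.1 = 7.98 m².
Resultant F = γ·h_c·A = 12.96882 × 7.94 × 7.98 = 821.72 kN.
I_c = b·h³/12 = 3.8 × 2.1³/12 = 2.93265 m⁴.
Centre of pressure: y_p = y_c + I_c/(y_c·A) = 7.94 + 2.93265/(7.94 × 7.98) = 7.94 + 0.0462846 = 7.98628 m along the plane.
The resultant acts 1.05 + 0.0462846 = 1.09628 m (along the plate) below the hinge at the top edge, so the moment about the hinge is M = F × 1.09628 = 821.72 × 1.09628 = 900.835 kN·m.
A normal force at the bottom, 2.1 m from the hinge, must supply this moment: P = 900.835/2.1 = 428.969 kN.

P ≈ 429 kN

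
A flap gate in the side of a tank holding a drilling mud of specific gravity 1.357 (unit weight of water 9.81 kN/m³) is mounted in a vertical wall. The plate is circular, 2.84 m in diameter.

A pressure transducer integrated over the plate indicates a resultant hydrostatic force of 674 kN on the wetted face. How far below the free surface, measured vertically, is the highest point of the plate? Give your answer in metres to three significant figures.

γ = 1.357 × 9.81 = 13.31217 kN/m³.
A = π(1.42)² = 6.33471 m².
From F = γ·h_c·A, the centroid depth is h_c = 674/(13.31217 × 6.33471) = 7.99253 m.
The centroid is at the centre, 1.42 m below the top of the plate, so the highest point sits at h_top = 7.99253 − 1.42 = 6.57253 m below the surface.

d_top ≈ 6.57 m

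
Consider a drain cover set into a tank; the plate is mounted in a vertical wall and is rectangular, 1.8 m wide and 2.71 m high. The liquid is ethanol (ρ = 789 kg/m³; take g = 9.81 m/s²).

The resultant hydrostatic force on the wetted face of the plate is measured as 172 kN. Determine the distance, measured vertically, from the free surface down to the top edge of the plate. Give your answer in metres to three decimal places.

d_top ≈ 3.201 m

γ = ρg = 789 × 9.81 / 1000 = 7.74009 kN/m³.
A = 1.8 × 2.71 = 4.878 m².
From F = γ·h_c·A, the centroid depth is h_c = 172/(7.74009 × 4.878) = 4.55555 m.
The centroid lies 2.71/2 = 1.355 m below the top edge, so the top edge sits at h_top = 4.55555 − 1.355 = 3.20055 m below the surface.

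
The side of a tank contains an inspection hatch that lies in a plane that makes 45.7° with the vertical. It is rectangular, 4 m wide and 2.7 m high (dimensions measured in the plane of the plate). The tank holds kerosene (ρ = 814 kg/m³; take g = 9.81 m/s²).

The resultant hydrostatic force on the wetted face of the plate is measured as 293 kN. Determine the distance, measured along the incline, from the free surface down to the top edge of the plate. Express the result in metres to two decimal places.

γ = ρg = 814 × 9.81 / 1000 = 7.98534 kN/m³.
A = 4 × 2.7 = 10.8 m².
From F = γ·h_c·A, the centroid depth is h_c = 293/(7.98534 × 10.8) = 3.39743 m.
The plate makes 45.7° with the vertical, i.e. θ = 90° − 45.7° = 44.3° to the horizontal. Measuring y along the incline from the free-surface line, vertical depth h = y·sinθ with sinθ = 0.698415.
Along the incline, y_c = h_c/sinθ = 3.39743/0.698415 = 4.86449 m.
The centroid lies 2.7/2 = 1.35 m below the top edge, so the top edge sits at y_top = 4.86449 − 1.35 = 3.51449 m along the incline.

y_top ≈ 3.51 m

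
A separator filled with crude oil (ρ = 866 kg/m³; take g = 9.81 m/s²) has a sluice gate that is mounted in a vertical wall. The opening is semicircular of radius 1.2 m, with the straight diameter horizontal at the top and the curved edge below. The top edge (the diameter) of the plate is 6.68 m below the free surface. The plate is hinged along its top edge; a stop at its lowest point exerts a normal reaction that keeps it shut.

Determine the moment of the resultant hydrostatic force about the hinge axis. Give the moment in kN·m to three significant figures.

γ = ρg = 866 × 9.81 / 1000 = 8.49546 kN/m³.
The centroid of a semicircle lies 4r/(3π) = 0.509296 m from the diameter, here below the top edge, so the centroid depth is h_c = 6.68 + 0.509296 = 7.1893 m.
A = πr²/2 = π × 1.2²/2 = 2.26195 m².
Resultant F = γ·h_c·A = 8.49546 × 7.1893 × 2.26195 = 138.152 kN.
I_c = (π/8 − 8/(9π))·r⁴ = 0.109757 × 1.2⁴ = 0.227592 m⁴.
Centre of pressure: y_p = y_c + I_c/(y_c·A) = 7.1893 + 0.227592/(7.1893 × 2.26195) = 7.1893 + 0.0139955 = 7.2033 m along the plane.
The resultant acts 0.509296 + 0.0139955 = 0.523292 m (along the plate) below the hinge at the top edge, so the moment about the hinge is M = F × 0.523292 = 138.152 × 0.523292 = 72.2938 kN·m.

M ≈ 72.3 kN·m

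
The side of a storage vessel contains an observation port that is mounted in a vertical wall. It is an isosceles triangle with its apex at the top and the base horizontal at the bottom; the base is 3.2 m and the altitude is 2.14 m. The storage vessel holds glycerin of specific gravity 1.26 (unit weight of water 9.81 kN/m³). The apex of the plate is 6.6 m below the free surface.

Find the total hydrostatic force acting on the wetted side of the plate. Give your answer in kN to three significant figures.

γ = 1.26 × 9.81 = 12.3606 kN/m³.
With the apex up, the centroid sits 2h/3 = 2 × 2.14/3 = 1.42667 m below the apex, so the centroid depth is h_c = 6.6 + 1.42667 = 8.02667 m.
A = ½ × 3.2 × 2.14 = 3.424 m².
Resultant F = γ·h_c·A = 12.3606 × 8.02667 × 3.424 = 339.71 kN.

F ≈ 340 kN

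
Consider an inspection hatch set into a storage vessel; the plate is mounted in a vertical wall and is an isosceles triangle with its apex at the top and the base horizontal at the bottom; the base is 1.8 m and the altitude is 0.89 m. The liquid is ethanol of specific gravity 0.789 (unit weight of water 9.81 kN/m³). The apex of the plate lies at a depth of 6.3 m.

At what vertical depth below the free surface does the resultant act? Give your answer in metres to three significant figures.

γ = 0.789 × 9.81 = 7.74009 kN/m³.
With the apex up, the centroid sits 2h/3 = 2 × 0.89/3 = 0.593333 m below the apex, so the centroid depth is h_c = 6.3 + 0.593333 = 6.89333 m.
A = ½ × 1.8 × 0.89 = 0.801 m².
Resultant F = γ·h_c·A = 7.74009 × 6.89333 × 0.801 = 42.7374 kN.
I_c = b·h³/36 = 1.8 × 0.89³/36 = 0.0352485 m⁴.
Centre of pressure: y_p = y_c + I_c/(y_c·A) = 6.89333 + 0.0352485/(6.89333 × 0.801) = 6.89333 + 0.0063838 = 6.89971 m along the plane.

h_p = 6.90 m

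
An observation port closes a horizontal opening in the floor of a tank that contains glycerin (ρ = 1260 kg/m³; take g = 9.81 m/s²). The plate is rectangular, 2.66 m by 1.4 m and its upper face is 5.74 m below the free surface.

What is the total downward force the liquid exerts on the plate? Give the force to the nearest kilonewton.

F ≈ 264 kN

γ = ρg = 1260 × 9.81 / 1000 = 12.3606 kN/m³.
The plate is horizontal, so pressure is uniform at p = γ·h = 12.3606 × 5.74 = 70.9498 kN/m².
A = 2.66 × 1.4 = 3.724 m².
F = p·A = 70.9498 × 3.724 = 264.217 kN.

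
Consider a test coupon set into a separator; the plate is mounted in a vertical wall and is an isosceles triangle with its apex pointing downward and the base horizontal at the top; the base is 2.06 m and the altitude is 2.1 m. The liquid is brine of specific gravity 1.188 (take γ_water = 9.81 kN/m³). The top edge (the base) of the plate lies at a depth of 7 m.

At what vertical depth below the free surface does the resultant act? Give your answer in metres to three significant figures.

γ = 1.188 × 9.81 = 11.65428 kN/m³.
With the apex down, the centroid sits h/3 = 2.1/3 = 0.7 m below the base (the top edge), so the centroid depth is h_c = 7 + 0.7 = 7.7 m.
A = ½ × 2.06 × 2.1 = 2.163 m².
Resultant F = γ·h_c·A = 11.65428 × 7.7 × 2.163 = 194.103 kN.
I_c = b·h³/36 = 2.06 × 2.1³/36 = 0.529935 m⁴.
Centre of pressure: y_p = y_c + I_c/(y_c·A) = 7.7 + 0.529935/(7.7 × 2.163) = 7.7 + 0.0318182 = 7.73182 m along the plane.

h_p = 7.73 m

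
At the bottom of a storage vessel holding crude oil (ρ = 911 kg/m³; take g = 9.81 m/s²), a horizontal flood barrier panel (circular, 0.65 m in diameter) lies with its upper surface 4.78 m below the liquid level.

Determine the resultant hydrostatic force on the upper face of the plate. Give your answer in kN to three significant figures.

γ = ρg = 911 × 9.81 / 1000 = 8.93691 kN/m³.
The plate is horizontal, so pressure is uniform at p = γ·h = 8.93691 × 4.78 = 42.7184 kN/m².
A = π(0.325)² = 0.331831 m².
F = p·A = 42.7184 × 0.331831 = 14.1753 kN.

F ≈ 14.2 kN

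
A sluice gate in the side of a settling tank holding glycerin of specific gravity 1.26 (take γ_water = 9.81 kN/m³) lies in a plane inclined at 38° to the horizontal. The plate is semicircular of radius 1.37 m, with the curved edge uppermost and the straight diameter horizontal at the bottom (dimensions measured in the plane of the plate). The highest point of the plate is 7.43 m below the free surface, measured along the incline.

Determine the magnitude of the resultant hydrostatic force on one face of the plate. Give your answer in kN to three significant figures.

F ≈ 184 kN

γ = 1.26 × 9.81 = 12.3606 kN/m³.
Let θ = 38° be the plate's angle to the horizontal; measure y along the incline from where the plane meets the free surface. Vertical depth h = y·sinθ with sinθ = 0.615661.
The centroid lies 4r/(3π) = 0.581446 m above the diameter, so r − 4r/(3π) = 1.37 − 0.581446 = 0.788554 m below the topmost point, so y_c = 7.43 + 0.788554 = 8.21855 m and h_c = 8.21855 × 0.615661 = 5.05984 m.
A = πr²/2 = π × 1.37²/2 = 2.94823 m².
Resultant F = γ·h_c·A = 12.3606 × 5.05984 × 2.94823 = 184.39 kN.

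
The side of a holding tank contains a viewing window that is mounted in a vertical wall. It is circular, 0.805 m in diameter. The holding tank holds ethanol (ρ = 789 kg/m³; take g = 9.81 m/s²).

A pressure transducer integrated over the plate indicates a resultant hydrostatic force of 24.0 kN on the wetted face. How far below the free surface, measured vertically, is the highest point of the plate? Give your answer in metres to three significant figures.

d_top ≈ 5.69 m

γ = ρg = 789 × 9.81 / 1000 = 7.74009 kN/m³.
A = π(0.4025)² = 0.508958 m².
From F = γ·h_c·A, the centroid depth is h_c = 24.0/(7.74009 × 0.508958) = 6.09233 m.
The centroid is at the centre, 0.4025 m below the top of the plate, so the highest point sits at h_top = 6.09233 − 0.4025 = 5.68983 m below the surface.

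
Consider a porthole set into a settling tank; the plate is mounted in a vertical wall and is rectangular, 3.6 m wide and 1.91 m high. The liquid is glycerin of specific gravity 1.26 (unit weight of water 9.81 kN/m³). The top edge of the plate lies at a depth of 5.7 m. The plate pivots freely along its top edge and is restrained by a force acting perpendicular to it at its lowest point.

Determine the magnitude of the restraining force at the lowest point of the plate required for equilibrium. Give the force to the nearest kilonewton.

P ≈ 296 kN

γ = 1.26 × 9.81 = 12.3606 kN/m³.
The centroid lies 1.91/2 = 0.955 m below the top edge, so the centroid depth is h_c = 5.7 + 0.955 = 6.655 m.
A = 3.6 × 1.91 = 6.876 m².
Resultant F = γ·h_c·A = 12.3606 × 6.655 × 6.876 = 565.618 kN.
I_c = b·h³/12 = 3.6 × 1.91³/12 = 2.09036 m⁴.
Centre of pressure: y_p = y_c + I_c/(y_c·A) = 6.655 + 2.09036/(6.655 × 6.876) = 6.655 + 0.0456812 = 6.70068 m along the plane.
The resultant acts 0.955 + 0.0456812 = 1.00068 m (along the plate) below the hinge at the top edge, so the moment about the hinge is M = F × 1.00068 = 565.618 × 1.00068 = 566.003 kN·m.
A normal force at the bottom, 1.91 m from the hinge, must supply this moment: P = 566.003/1.91 = 296.337 kN.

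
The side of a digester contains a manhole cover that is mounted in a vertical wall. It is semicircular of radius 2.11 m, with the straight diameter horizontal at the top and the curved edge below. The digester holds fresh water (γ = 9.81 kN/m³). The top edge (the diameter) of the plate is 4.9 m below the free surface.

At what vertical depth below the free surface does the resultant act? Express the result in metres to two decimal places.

γ = 9.81 kN/m³.
The centroid of a semicircle lies 4r/(3π) = 0.895512 m from the diameter, here below the top edge, so the centroid depth is h_c = 4.9 + 0.895512 = 5.79551 m.
A = πr²/2 = π × 2.11²/2 = 6.99334 m².
Resultant F = γ·h_c·A = 9.81 × 5.79551 × 6.99334 = 397.599 kN.
I_c = (π/8 − 8/(9π))·r⁴ = 0.109757 × 2.11⁴ = 2.17551 m⁴.
Centre of pressure: y_p = y_c + I_c/(y_c·A) = 5.79551 + 2.17551/(5.79551 × 6.99334) = 5.79551 + 0.0536766 = 5.84919 m along the plane.

h_p = 5.85 m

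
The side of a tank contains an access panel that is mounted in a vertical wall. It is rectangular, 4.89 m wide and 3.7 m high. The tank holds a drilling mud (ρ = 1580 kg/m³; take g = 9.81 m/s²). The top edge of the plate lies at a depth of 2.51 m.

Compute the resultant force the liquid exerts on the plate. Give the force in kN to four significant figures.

γ = ρg = 1580 × 9.81 / 1000 = 15.4998 kN/m³.
The centroid lies 3.7/2 = 1.85 m below the top edge, so the centroid depth is h_c = 2.51 + 1.85 = 4.36 m.
A = 4.89 × 3.7 = 18.093 m².
Resultant F = γ·h_c·A = 15.4998 × 4.36 × 18.093 = 1222.71 kN.

F ≈ 1223 kN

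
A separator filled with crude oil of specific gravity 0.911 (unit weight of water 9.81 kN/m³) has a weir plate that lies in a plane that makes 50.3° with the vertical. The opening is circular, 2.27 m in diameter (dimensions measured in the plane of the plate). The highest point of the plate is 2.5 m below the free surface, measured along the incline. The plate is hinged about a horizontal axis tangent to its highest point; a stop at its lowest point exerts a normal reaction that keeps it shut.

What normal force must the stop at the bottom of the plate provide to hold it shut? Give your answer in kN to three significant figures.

γ = 0.911 × 9.81 = 8.93691 kN/m³.
The plate makes 50.3° with the vertical, i.e. θ = 90° − 50.3° = 39.7° to the horizontal. Measuring y along the incline from the free-surface line, vertical depth h = y·sinθ with sinθ = 0.638768.
The centroid is at the centre, 1.135 m below the top of the plate, so y_c = 2.5 + 1.135 = 3.635 m and h_c = 3.635 × 0.638768 = 2.32192 m.
A = π(1.135)² = 4.04708 m².
Resultant F = γ·h_c·A = 8.93691 × 2.32192 × 4.04708 = 83.9801 kN.
I_c = πr⁴/4 = π × 1.135⁴/4 = 1.30339 m⁴.
Centre of pressure: y_p = y_c + I_c/(y_c·A) = 3.635 + 1.30339/(3.635 × 4.04708) = 3.635 + 0.0885989 = 3.7236 m along the plane.
The resultant acts 1.135 + 0.0885989 = 1.2236 m (along the plate) below the hinge at the top edge, so the moment about the hinge is M = F × 1.2236 = 83.9801 × 1.2236 = 102.758 kN·m.
A normal force at the bottom, 2.27 m from the hinge, must supply this moment: P = 102.758/2.27 = 45.2678 kN.

P ≈ 45.3 kN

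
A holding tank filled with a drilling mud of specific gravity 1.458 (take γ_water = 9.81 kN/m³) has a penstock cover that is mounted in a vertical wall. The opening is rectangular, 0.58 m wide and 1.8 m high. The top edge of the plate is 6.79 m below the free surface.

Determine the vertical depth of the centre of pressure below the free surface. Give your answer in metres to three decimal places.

h_p = 7.725 m

γ = 1.458 × 9.81 = 14.30298 kN/m³.
The centroid lies 1.8/2 = 0.9 m below the top edge, so the centroid depth is h_c = 6.79 + 0.9 = 7.69 m.
A = 0.58 × 1.8 = 1.044 m².
Resultant F = γ·h_c·A = 14.30298 × 7.69 × 1.044 = 114.829 kN.
I_c = b·h³/12 = 0.58 × 1.8³/12 = 0.28188 m⁴.
Centre of pressure: y_p = y_c + I_c/(y_c·A) = 7.69 + 0.28188/(7.69 × 1.044) = 7.69 + 0.0351105 = 7.72511 m along the plane.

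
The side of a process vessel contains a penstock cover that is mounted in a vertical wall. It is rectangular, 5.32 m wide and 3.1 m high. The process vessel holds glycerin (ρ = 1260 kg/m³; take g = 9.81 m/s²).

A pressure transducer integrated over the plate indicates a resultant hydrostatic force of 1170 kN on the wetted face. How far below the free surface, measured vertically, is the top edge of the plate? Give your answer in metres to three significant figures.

d_top ≈ 4.19 m

γ = ρg = 1260 × 9.81 / 1000 = 12.3606 kN/m³.
A = 5.32 × 3.1 = 16.492 m².
From F = γ·h_c·A, the centroid depth is h_c = 1170/(12.3606 × 16.492) = 5.73949 m.
The centroid lies 3.1/2 = 1.55 m below the top edge, so the top edge sits at h_top = 5.73949 − 1.55 = 4.18949 m below the surface.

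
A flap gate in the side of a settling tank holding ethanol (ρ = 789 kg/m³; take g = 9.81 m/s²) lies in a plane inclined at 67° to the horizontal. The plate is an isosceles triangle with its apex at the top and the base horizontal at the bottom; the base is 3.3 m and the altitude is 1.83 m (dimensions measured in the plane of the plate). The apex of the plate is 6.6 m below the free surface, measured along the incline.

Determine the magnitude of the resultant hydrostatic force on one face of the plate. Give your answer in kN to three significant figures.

γ = ρg = 789 × 9.81 / 1000 = 7.74009 kN/m³.
Let θ = 67° be the plate's angle to the horizontal; measure y along the incline from where the plane meets the free surface. Vertical depth h = y·sinθ with sinθ = 0.920505.
With the apex up, the centroid sits 2h/3 = 2 × 1.83/3 = 1.22 m below the apex, so y_c = 6.6 + 1.22 = 7.82 m and h_c = 7.82 × 0.920505 = 7.19835 m.
A = ½ × 3.3 × 1.83 = 3.0195 m².
Resultant F = γ·h_c·A = 7.74009 × 7.19835 × 3.0195 = 168.234 kN.

F ≈ 168 kN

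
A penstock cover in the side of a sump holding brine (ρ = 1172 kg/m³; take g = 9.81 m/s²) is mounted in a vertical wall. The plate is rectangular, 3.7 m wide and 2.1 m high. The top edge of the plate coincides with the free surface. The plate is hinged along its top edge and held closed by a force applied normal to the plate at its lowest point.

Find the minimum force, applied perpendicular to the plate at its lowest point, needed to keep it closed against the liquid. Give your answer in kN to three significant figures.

P ≈ 62.5 kN

γ = ρg = 1172 × 9.81 / 1000 = 11.49732 kN/m³.
The centroid lies 2.1/2 = 1.05 m below the top edge, so the centroid depth is h_c = 1.05 m.
A = 3.7 × 2.1 = 7.77 m².
Resultant F = γ·h_c·A = 11.49732 × 1.05 × 7.77 = 93.8009 kN.
I_c = b·h³/12 = 3.7 × 2.1³/12 = 2.85548 m⁴.
Centre of pressure: y_p = y_c + I_c/(y_c·A) = 1.05 + 2.85548/(1.05 × 7.77) = 1.05 + 0.350001 = 1.4 m along the plane.
The resultant acts 1.05 + 0.350001 = 1.4 m (along the plate) below the hinge at the top edge, so the moment about the hinge is M = F × 1.4 = 93.8009 × 1.4 = 131.321 kN·m.
A normal force at the bottom, 2.1 m from the hinge, must supply this moment: P = 131.321/2.1 = 62.5338 kN.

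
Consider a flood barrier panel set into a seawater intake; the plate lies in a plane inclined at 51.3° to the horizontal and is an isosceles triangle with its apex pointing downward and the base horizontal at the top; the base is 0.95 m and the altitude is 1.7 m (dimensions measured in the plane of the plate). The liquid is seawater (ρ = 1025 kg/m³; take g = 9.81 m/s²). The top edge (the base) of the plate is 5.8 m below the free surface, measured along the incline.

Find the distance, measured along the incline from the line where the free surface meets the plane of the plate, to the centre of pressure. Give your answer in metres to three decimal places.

y_p = 6.392 m

γ = ρg = 1025 × 9.81 / 1000 = 10.05525 kN/m³.
Let θ = 51.3° be the plate's angle to the horizontal; measure y along the incline from where the plane meets the free surface. Vertical depth h = y·sinθ with sinθ = 0.780430.
With the apex down, the centroid sits h/3 = 1.7/3 = 0.566667 m below the base (the top edge), so y_c = 5.8 + 0.566667 = 6.36667 m and h_c = 6.36667 × 0.780430 = 4.96874 m.
A = ½ × 0.95 × 1.7 = 0.8075 m².
Resultant F = γ·h_c·A = 10.05525 × 4.96874 × 0.8075 = 40.3443 kN.
I_c = b·h³/36 = 0.95 × 1.7³/36 = 0.129649 m⁴.
Centre of pressure: y_p = y_c + I_c/(y_c·A) = 6.36667 + 0.129649/(6.36667 × 0.8075) = 6.36667 + 0.0252182 = 6.39189 m along the plane.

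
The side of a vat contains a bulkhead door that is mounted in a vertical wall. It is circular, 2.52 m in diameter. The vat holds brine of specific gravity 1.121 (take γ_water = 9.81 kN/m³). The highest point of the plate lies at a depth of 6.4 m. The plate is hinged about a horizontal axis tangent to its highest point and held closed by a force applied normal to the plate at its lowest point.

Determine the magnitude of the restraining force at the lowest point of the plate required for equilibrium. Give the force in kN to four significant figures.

P ≈ 218.7 kN

γ = 1.121 × 9.81 = 10.99701 kN/m³.
The centroid is at the centre, 1.26 m below the top of the plate, so the centroid depth is h_c = 6.4 + 1.26 = 7.66 m.
A = π(1.26)² = 4.98759 m².
Resultant F = γ·h_c·A = 10.99701 × 7.66 × 4.98759 = 420.14 kN.
I_c = πr⁴/4 = π × 1.26⁴/4 = 1.97958 m⁴.
Centre of pressure: y_p = y_c + I_c/(y_c·A) = 7.66 + 1.97958/(7.66 × 4.98759) = 7.66 + 0.0518148 = 7.71181 m along the plane.
The resultant acts 1.26 + 0.0518148 = 1.31181 m (along the plate) below the hinge at the top edge, so the moment about the hinge is M = F × 1.31181 = 420.14 × 1.31181 = 551.144 kN·m.
A normal force at the bottom, 2.52 m from the hinge, must supply this moment: P = 551.144/2.52 = 218.708 kN.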